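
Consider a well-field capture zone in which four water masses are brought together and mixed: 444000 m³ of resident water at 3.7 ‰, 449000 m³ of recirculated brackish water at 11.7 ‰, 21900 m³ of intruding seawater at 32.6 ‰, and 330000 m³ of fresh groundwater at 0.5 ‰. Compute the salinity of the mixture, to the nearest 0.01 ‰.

6.25 ‰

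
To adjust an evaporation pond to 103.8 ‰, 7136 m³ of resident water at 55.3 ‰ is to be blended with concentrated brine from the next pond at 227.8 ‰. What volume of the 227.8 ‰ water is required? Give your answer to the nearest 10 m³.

Salt balance: 7,136×55.3 + V×227.8 = (7,136+V)×103.8
394,620.8 + 227.8V = 740,716.8 + 103.8V
346,096 = 124V
V = 2,791.1 m³

2790 m³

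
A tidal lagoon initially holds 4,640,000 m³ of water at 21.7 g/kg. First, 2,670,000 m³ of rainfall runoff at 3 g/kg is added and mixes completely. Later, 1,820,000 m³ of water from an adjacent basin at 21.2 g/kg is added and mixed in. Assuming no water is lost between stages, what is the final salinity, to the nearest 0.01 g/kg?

Conserving salt mass:
Initial salt = 4,640,000×21.7 = 100,688,000
After stage 1: salt = 100,688,000 + 2,670,000×3 = 108,698,000; volume = 7,310,000 m³; S = 14.87 g/kg
After stage 2: salt = 108,698,000 + 1,820,000×21.2 = 147,282,000; volume = 9,130,000 m³
S = 147,282,000 / 9,130,000 = 16.1317 g/kg

16.13 g/kg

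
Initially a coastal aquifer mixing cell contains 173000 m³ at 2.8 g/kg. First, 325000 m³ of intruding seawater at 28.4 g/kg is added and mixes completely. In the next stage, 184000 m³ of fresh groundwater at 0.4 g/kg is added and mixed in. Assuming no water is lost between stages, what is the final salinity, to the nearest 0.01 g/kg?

14.35 g/kg

By conservation of dissolved salt,
Initial salt = 173,000×2.8 = 484,400
After stage 1: salt = 484,400 + 325,000×28.4 = 9,714,400; volume = 498,000 m³; S = 19.507 g/kg
After stage 2: salt = 9,714,400 + 184,000×0.4 = 9,788,000; volume = 682,000 m³
S = 9,788,000 / 682,000 = 14.3519 g/kg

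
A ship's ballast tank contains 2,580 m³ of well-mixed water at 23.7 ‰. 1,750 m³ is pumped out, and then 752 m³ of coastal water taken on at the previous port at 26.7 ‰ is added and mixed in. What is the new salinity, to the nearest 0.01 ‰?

25.13 ‰

Remaining after removal: 830 m³ at 23.7 ‰ (salt = 19,671)
After addition: salt = 19,671 + 752×26.7 = 39,749.4; volume = 1,582 m³
S = 39,749.4 / 1,582 = 25.126 ‰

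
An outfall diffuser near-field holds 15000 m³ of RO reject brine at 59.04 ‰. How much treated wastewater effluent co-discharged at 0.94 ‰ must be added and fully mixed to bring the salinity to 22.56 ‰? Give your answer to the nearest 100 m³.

Salt balance: 15,000×59.04 + V×0.94 = (15,000+V)×22.56
885,600 + 0.94V = 338,400 + 22.56V
547,200 = 21.62V
V = 25,309.9 m³

25300 m³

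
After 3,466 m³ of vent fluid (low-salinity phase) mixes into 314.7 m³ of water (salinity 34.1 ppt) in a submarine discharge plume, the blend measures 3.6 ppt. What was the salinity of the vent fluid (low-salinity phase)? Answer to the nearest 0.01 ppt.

0.83 ppt

Salt balance: 314.7×34.1 + 3,466×S = 3,780.7×3.6
10,731.27 + 3,466·S = 13,610.52
S = (13,610.52 − 10,731.27) / 3,466 = 0.8307 ppt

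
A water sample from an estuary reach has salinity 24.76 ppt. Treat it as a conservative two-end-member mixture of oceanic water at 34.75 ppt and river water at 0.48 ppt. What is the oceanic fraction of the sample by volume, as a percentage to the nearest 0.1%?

Let g be the oceanic fraction. Salt balance per unit volume:
g×34.75 + (1−g)×0.48 = 24.76
g = (24.76 − 0.48) / (34.75 − 0.48) = 24.28/34.27 = 0.7085

70.8%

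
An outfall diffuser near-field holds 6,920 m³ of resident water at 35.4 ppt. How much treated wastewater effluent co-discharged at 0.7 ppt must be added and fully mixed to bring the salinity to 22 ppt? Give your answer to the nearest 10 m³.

Salt balance: 6,920×35.4 + V×0.7 = (6,920+V)×22
244,968 + 0.7V = 152,240 + 22V
92,728 = 21.3V
V = 4,353.43 m³

4350 m³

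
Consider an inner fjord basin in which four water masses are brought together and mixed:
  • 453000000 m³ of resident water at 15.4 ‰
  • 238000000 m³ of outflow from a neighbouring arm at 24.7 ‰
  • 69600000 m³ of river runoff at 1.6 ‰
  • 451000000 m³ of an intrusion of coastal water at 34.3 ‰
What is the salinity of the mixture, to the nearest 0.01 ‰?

Total salt / total volume:
salt = 453,000,000×15.4 + 238,000,000×24.7 + 69,600,000×1.6 + 451,000,000×34.3 = 6,976,200,000 + 5,878,600,000 + 111,360,000 + 15,469,300,000 = 28,435,460,000
volume = 453,000,000 + 238,000,000 + 69,600,000 + 451,000,000 = 1,211,600,000 m³
S = 28,435,460,000 / 1,211,600,000 = 23.4693 ‰

23.47 ‰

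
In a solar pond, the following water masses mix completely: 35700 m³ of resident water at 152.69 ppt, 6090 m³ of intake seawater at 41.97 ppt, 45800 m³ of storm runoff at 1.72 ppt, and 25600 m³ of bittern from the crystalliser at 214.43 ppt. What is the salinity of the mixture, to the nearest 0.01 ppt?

99.61 ppt

Total salt / total volume:
salt = 35,700×152.69 + 6,090×41.97 + 45,800×1.72 + 25,600×214.43 = 5,451,033 + 255,597.3 + 78,776 + 5,489,408 = 11,274,814.3
volume = 35,700 + 6,090 + 45,800 + 25,600 = 113,190 m³
S = 11,274,814.3 / 113,190 = 99.6096 ppt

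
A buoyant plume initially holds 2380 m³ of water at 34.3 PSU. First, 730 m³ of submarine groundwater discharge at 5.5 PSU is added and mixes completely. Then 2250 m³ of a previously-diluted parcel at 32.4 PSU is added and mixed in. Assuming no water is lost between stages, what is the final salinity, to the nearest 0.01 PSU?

29.58 PSU

By conservation of dissolved salt,
Initial salt = 2,380×34.3 = 81,634
After stage 1: salt = 81,634 + 730×5.5 = 85,649; volume = 3,110 m³; S = 27.54 PSU
After stage 2: salt = 85,649 + 2,250×32.4 = 158,549; volume = 5,360 m³
S = 158,549 / 5,360 = 29.58 PSU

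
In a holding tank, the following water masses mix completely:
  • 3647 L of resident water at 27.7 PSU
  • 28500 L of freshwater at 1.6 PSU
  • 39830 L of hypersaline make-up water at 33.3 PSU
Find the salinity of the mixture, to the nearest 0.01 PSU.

Weighted by volume,
salt = 3,647×27.7 + 28,500×1.6 + 39,830×33.3 = 101,021.9 + 45,600 + 1,326,339 = 1,472,960.9
volume = 3,647 + 28,500 + 39,830 = 71,977 L
S = 1,472,960.9 / 71,977 = 20.4643 PSU

20.46 PSU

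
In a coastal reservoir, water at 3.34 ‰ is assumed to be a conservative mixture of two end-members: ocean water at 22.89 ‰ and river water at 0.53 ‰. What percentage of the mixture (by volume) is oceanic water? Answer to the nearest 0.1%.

12.6%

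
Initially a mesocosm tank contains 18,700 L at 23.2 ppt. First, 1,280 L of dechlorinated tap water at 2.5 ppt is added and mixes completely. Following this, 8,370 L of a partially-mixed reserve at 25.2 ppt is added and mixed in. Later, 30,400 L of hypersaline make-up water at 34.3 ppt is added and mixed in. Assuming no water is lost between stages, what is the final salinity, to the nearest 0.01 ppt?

28.78 ppt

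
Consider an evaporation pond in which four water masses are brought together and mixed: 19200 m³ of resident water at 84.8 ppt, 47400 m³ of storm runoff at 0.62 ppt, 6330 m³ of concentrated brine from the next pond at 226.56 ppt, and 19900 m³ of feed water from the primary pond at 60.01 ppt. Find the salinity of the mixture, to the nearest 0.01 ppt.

Mass of salt is conserved:
salt = 19,200×84.8 + 47,400×0.62 + 6,330×226.56 + 19,900×60.01 = 1,628,160 + 29,388 + 1,434,124.8 + 1,194,199 = 4,285,871.8
volume = 19,200 + 47,400 + 6,330 + 19,900 = 92,830 m³
S = 4,285,871.8 / 92,830 = 46.169 ppt

46.17 ppt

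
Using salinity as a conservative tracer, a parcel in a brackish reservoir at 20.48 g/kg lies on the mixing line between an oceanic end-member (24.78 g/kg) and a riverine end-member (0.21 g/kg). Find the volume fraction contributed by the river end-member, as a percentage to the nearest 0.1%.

Let f be the freshwater fraction. Salt balance per unit volume:
f×0.21 + (1−f)×24.78 = 20.48
f = (24.78 − 20.48) / (24.78 − 0.21) = 4.3/24.57 = 0.175

17.5%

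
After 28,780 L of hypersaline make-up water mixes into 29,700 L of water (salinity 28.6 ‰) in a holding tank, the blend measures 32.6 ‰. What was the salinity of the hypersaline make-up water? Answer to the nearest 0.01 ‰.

Salt balance: 29,700×28.6 + 28,780×S = 58,480×32.6
849,420 + 28,780·S = 1,906,448
S = (1,906,448 − 849,420) / 28,780 = 36.7279 ‰

36.73 ‰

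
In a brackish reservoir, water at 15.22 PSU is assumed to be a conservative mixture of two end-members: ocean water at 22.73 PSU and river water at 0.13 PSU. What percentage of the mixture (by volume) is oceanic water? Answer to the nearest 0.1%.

66.8%

Let g be the oceanic fraction. Salt balance per unit volume:
g×22.73 + (1−g)×0.13 = 15.22
g = (15.22 − 0.13) / (22.73 − 0.13) = 15.09/22.6 = 0.6677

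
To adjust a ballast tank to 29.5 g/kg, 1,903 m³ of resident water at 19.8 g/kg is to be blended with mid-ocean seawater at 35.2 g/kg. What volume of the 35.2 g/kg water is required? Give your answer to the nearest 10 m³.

3240 m³

Salt balance: 1,903×19.8 + V×35.2 = (1,903+V)×29.5
37,679.4 + 35.2V = 56,138.5 + 29.5V
18,459.1 = 5.7V
V = 3,238.44 m³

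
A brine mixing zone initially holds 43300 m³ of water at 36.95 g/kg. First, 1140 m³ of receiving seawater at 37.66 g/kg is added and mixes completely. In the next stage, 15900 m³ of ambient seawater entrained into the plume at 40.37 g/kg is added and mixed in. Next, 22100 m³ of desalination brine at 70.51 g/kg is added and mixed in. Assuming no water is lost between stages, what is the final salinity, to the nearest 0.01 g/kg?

46.62 g/kg

Mass of salt is conserved:
Initial salt = 43,300×36.95 = 1,599,935
After stage 1: salt = 1,599,935 + 1,140×37.66 = 1,642,867.4; volume = 44,440 m³; S = 36.968 g/kg
After stage 2: salt = 1,642,867.4 + 15,900×40.37 = 2,284,750.4; volume = 60,340 m³; S = 37.865 g/kg
After stage 3: salt = 2,284,750.4 + 22,100×70.51 = 3,843,021.4; volume = 82,440 m³
S = 3,843,021.4 / 82,440 = 46.616 g/kg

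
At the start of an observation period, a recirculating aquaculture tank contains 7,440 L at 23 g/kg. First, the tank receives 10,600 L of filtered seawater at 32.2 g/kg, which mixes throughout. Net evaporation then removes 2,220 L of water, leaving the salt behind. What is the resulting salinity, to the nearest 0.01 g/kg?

32.39 g/kg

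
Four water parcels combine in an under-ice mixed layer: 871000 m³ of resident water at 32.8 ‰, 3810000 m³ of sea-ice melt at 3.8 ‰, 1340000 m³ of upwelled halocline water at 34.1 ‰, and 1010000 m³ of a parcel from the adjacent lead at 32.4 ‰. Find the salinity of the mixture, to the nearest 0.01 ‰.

17.28 ‰

Salt balance:
salt = 871,000×32.8 + 3,810,000×3.8 + 1,340,000×34.1 + 1,010,000×32.4 = 28,568,800 + 14,478,000 + 45,694,000 + 32,724,000 = 121,464,800
volume = 871,000 + 3,810,000 + 1,340,000 + 1,010,000 = 7,031,000 m³
S = 121,464,800 / 7,031,000 = 17.2756 ‰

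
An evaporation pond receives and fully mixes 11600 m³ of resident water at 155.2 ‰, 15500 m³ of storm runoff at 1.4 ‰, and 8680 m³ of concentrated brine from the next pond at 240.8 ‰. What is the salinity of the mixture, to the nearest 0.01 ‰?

109.34 ‰

Salt balance:
salt = 11,600×155.2 + 15,500×1.4 + 8,680×240.8 = 1,800,320 + 21,700 + 2,090,144 = 3,912,164
volume = 11,600 + 15,500 + 8,680 = 35,780 m³
S = 3,912,164 / 35,780 = 109.3394 ‰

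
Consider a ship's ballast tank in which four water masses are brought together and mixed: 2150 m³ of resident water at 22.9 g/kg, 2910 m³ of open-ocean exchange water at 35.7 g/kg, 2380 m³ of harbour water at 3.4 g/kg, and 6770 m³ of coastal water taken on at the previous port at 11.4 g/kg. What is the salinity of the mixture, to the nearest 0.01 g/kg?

Conserving salt mass:
salt = 2,150×22.9 + 2,910×35.7 + 2,380×3.4 + 6,770×11.4 = 49,235 + 103,887 + 8,092 + 77,178 = 238,392
volume = 2,150 + 2,910 + 2,380 + 6,770 = 14,210 m³
S = 238,392 / 14,210 = 16.7764 g/kg

16.78 g/kg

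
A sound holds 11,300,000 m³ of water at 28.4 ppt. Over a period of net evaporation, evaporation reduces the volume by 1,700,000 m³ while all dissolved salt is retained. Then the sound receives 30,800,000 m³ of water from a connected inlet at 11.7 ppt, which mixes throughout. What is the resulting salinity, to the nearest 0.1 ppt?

16.9 ppt

After evaporation: salt = 11,300,000×28.4 = 320,920,000; volume = 11,300,000 − 1,700,000 = 9,600,000 m³
After mixing: salt = 320,920,000 + 30,800,000×11.7 = 681,280,000; volume = 9,600,000 + 30,800,000 = 40,400,000 m³
S = 681,280,000 / 40,400,000 = 16.8634 ppt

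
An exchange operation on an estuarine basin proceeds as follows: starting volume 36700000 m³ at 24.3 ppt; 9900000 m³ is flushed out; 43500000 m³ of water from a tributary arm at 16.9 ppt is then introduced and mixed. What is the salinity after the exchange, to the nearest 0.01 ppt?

19.72 ppt

Remaining after removal: 26,800,000 m³ at 24.3 ppt (salt = 651,240,000)
After addition: salt = 651,240,000 + 43,500,000×16.9 = 1,386,390,000; volume = 70,300,000 m³
S = 1,386,390,000 / 70,300,000 = 19.7211 ppt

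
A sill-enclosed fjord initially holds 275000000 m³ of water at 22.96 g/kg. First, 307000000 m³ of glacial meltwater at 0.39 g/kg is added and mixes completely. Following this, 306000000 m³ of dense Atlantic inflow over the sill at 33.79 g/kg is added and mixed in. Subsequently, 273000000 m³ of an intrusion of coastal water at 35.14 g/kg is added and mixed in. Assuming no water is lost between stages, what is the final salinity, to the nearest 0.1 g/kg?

Conserving salt mass:
Initial salt = 275,000,000×22.96 = 6,314,000,000
After stage 1: salt = 6,314,000,000 + 307,000,000×0.39 = 6,433,730,000; volume = 582,000,000 m³; S = 11.055 g/kg
After stage 2: salt = 6,433,730,000 + 306,000,000×33.79 = 16,773,470,000; volume = 888,000,000 m³; S = 18.889 g/kg
After stage 3: salt = 16,773,470,000 + 273,000,000×35.14 = 26,366,690,000; volume = 1,161,000,000 m³
S = 26,366,690,000 / 1,161,000,000 = 22.7103 g/kg

22.7 g/kg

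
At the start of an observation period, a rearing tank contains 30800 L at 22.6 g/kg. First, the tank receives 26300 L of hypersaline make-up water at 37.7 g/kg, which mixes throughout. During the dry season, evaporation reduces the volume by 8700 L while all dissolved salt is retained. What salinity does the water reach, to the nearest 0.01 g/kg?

34.87 g/kg

After mixing: salt = 30,800×22.6 + 26,300×37.7 = 1,687,590; volume = 57,100 L
After evaporation: salt unchanged = 1,687,590; volume = 57,100 − 8,700 = 48,400 L
S = 1,687,590 / 48,400 = 34.8676 g/kg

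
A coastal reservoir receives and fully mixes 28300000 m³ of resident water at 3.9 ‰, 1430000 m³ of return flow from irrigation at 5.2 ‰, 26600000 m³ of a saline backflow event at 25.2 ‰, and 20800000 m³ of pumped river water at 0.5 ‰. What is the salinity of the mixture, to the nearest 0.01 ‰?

10.35 ‰

Weighted by volume,
salt = 28,300,000×3.9 + 1,430,000×5.2 + 26,600,000×25.2 + 20,800,000×0.5 = 110,370,000 + 7,436,000 + 670,320,000 + 10,400,000 = 798,526,000
volume = 28,300,000 + 1,430,000 + 26,600,000 + 20,800,000 = 77,130,000 m³
S = 798,526,000 / 77,130,000 = 10.353 ‰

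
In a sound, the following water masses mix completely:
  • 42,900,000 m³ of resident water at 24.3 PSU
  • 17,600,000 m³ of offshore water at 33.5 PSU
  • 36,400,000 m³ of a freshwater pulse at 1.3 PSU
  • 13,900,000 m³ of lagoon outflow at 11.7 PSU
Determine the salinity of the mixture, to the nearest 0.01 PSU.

16.62 PSU

Salt balance:
salt = 42,900,000×24.3 + 17,600,000×33.5 + 36,400,000×1.3 + 13,900,000×11.7 = 1,042,470,000 + 589,600,000 + 47,320,000 + 162,630,000 = 1,842,020,000
volume = 42,900,000 + 17,600,000 + 36,400,000 + 13,900,000 = 110,800,000 m³
S = 1,842,020,000 / 110,800,000 = 16.6247 PSU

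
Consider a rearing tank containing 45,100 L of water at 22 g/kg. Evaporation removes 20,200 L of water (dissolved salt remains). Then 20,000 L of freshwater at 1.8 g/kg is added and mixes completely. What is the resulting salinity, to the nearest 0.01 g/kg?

22.90 g/kg

After evaporation: salt = 45,100×22 = 992,200; volume = 45,100 − 20,200 = 24,900 L
After mixing: salt = 992,200 + 20,000×1.8 = 1,028,200; volume = 24,900 + 20,000 = 44,900 L
S = 1,028,200 / 44,900 = 22.8998 g/kg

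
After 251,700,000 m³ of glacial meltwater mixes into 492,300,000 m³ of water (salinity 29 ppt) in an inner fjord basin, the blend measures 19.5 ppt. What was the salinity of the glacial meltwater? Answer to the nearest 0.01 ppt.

0.92 ppt

Salt balance: 492,300,000×29 + 251,700,000×S = 744,000,000×19.5
14,276,700,000 + 251,700,000·S = 14,508,000,000
S = (14,508,000,000 − 14,276,700,000) / 251,700,000 = 0.919 ppt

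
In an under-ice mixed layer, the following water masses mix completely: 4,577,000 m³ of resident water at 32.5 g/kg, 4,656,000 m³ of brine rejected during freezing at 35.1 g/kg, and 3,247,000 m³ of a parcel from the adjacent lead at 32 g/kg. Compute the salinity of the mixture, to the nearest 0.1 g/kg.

33.3 g/kg

By conservation of dissolved salt,
salt = 4,577,000×32.5 + 4,656,000×35.1 + 3,247,000×32 = 148,752,500 + 163,425,600 + 103,904,000 = 416,082,100
volume = 4,577,000 + 4,656,000 + 3,247,000 = 12,480,000 m³
S = 416,082,100 / 12,480,000 = 33.34 g/kg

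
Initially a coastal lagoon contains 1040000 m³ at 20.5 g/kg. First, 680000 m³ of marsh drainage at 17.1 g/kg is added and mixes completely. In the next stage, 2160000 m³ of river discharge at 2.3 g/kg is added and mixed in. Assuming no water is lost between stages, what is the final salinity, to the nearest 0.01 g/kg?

Total salt / total volume:
Initial salt = 1,040,000×20.5 = 21,320,000
After stage 1: salt = 21,320,000 + 680,000×17.1 = 32,948,000; volume = 1,720,000 m³; S = 19.156 g/kg
After stage 2: salt = 32,948,000 + 2,160,000×2.3 = 37,916,000; volume = 3,880,000 m³
S = 37,916,000 / 3,880,000 = 9.7722 g/kg

9.77 g/kg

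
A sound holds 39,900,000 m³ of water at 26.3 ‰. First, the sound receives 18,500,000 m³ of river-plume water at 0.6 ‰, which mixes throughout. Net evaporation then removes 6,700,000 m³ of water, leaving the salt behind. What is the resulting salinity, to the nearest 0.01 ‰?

20.51 ‰

After mixing: salt = 39,900,000×26.3 + 18,500,000×0.6 = 1,060,470,000; volume = 58,400,000 m³
After evaporation: salt unchanged = 1,060,470,000; volume = 58,400,000 − 6,700,000 = 51,700,000 m³
S = 1,060,470,000 / 51,700,000 = 20.512 ‰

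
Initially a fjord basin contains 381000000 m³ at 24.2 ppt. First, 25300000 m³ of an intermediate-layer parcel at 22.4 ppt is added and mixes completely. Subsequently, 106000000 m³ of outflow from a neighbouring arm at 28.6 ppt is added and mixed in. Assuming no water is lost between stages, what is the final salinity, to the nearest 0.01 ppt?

25.02 ppt

Conserving salt mass:
Initial salt = 381,000,000×24.2 = 9,220,200,000
After stage 1: salt = 9,220,200,000 + 25,300,000×22.4 = 9,786,920,000; volume = 406,300,000 m³; S = 24.088 ppt
After stage 2: salt = 9,786,920,000 + 106,000,000×28.6 = 12,818,520,000; volume = 512,300,000 m³
S = 12,818,520,000 / 512,300,000 = 25.0215 ppt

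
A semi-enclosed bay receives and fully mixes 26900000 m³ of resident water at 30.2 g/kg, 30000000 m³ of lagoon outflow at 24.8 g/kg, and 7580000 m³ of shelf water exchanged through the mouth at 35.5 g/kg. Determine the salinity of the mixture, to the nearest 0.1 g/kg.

Salt balance:
salt = 26,900,000×30.2 + 30,000,000×24.8 + 7,580,000×35.5 = 812,380,000 + 744,000,000 + 269,090,000 = 1,825,470,000
volume = 26,900,000 + 30,000,000 + 7,580,000 = 64,480,000 m³
S = 1,825,470,000 / 64,480,000 = 28.311 g/kg

28.3 g/kg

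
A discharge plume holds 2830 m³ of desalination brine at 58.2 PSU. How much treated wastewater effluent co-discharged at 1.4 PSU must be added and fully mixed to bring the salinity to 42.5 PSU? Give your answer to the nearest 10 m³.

1080 m³

Salt balance: 2,830×58.2 + V×1.4 = (2,830+V)×42.5
164,706 + 1.4V = 120,275 + 42.5V
44,431 = 41.1V
V = 1,081.05 m³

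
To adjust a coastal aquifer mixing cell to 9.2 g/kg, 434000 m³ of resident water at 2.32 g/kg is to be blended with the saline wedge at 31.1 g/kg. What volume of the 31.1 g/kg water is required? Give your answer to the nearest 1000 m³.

136000 m³

Salt balance: 434,000×2.32 + V×31.1 = (434,000+V)×9.2
1,006,880 + 31.1V = 3,992,800 + 9.2V
2,985,920 = 21.9V
V = 136,343.38 m³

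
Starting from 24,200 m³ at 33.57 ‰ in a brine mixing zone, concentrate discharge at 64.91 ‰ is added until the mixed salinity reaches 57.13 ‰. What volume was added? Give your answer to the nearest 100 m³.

73300 m³

Salt balance: 24,200×33.57 + V×64.91 = (24,200+V)×57.13
812,394 + 64.91V = 1,382,546 + 57.13V
570,152 = 7.78V
V = 73,284.32 m³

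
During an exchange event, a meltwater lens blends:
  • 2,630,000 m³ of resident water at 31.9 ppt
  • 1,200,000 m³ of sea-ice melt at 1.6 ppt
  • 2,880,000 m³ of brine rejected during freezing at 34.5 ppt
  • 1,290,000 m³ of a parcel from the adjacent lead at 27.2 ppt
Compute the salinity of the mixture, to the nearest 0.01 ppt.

27.53 ppt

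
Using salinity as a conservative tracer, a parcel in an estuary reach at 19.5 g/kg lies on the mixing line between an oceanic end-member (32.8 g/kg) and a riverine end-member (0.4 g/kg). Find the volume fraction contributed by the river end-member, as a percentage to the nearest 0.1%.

41.0%

Let f be the freshwater fraction. Salt balance per unit volume:
f×0.4 + (1−f)×32.8 = 19.5
f = (32.8 − 19.5) / (32.8 − 0.4) = 13.3/32.4 = 0.4105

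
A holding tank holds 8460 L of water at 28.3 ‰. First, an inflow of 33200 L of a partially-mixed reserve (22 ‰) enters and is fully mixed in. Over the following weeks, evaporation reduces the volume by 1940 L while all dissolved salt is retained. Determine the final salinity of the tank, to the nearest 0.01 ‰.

After mixing: salt = 8,460×28.3 + 33,200×22 = 969,818; volume = 41,660 L
After evaporation: salt unchanged = 969,818; volume = 41,660 − 1,940 = 39,720 L
S = 969,818 / 39,720 = 24.4164 ‰

24.42 ‰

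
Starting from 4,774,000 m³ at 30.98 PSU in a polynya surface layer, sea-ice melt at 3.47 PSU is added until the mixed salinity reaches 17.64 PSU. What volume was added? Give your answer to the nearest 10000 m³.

Salt balance: 4,774,000×30.98 + V×3.47 = (4,774,000+V)×17.64
147,898,520 + 3.47V = 84,213,360 + 17.64V
63,685,160 = 14.17V
V = 4,494,365.56 m³

4490000 m³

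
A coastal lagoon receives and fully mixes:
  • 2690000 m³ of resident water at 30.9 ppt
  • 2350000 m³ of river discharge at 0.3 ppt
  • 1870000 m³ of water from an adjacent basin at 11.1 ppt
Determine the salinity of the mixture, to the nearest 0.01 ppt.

Total salt / total volume:
salt = 2,690,000×30.9 + 2,350,000×0.3 + 1,870,000×11.1 = 83,121,000 + 705,000 + 20,757,000 = 104,583,000
volume = 2,690,000 + 2,350,000 + 1,870,000 = 6,910,000 m³
S = 104,583,000 / 6,910,000 = 15.135 ppt

15.14 ppt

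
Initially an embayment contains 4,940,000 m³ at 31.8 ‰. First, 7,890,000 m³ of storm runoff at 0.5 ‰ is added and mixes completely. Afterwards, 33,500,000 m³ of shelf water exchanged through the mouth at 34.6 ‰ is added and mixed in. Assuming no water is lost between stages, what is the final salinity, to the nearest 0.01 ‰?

By conservation of dissolved salt,
Initial salt = 4,940,000×31.8 = 157,092,000
After stage 1: salt = 157,092,000 + 7,890,000×0.5 = 161,037,000; volume = 12,830,000 m³; S = 12.552 ‰
After stage 2: salt = 161,037,000 + 33,500,000×34.6 = 1,320,137,000; volume = 46,330,000 m³
S = 1,320,137,000 / 46,330,000 = 28.4942 ‰

28.49 ‰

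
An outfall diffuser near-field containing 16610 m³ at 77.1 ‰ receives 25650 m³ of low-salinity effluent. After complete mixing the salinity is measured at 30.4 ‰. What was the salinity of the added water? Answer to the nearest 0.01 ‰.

0.16 ‰

Salt balance: 16,610×77.1 + 25,650×S = 42,260×30.4
1,280,631 + 25,650·S = 1,284,704
S = (1,284,704 − 1,280,631) / 25,650 = 0.1588 ‰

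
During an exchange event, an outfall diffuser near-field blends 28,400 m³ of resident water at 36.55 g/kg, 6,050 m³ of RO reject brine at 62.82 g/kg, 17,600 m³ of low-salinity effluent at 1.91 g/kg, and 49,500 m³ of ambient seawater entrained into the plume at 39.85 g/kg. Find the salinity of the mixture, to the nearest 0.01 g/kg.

Mass of salt is conserved:
salt = 28,400×36.55 + 6,050×62.82 + 17,600×1.91 + 49,500×39.85 = 1,038,020 + 380,061 + 33,616 + 1,972,575 = 3,424,272
volume = 28,400 + 6,050 + 17,600 + 49,500 = 101,550 m³
S = 3,424,272 / 101,550 = 33.7201 g/kg

33.72 g/kg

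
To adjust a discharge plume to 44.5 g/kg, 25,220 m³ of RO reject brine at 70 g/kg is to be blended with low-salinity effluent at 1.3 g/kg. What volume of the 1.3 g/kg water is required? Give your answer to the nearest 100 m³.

14900 m³

Salt balance: 25,220×70 + V×1.3 = (25,220+V)×44.5
1,765,400 + 1.3V = 1,122,290 + 44.5V
643,110 = 43.2V
V = 14,886.81 m³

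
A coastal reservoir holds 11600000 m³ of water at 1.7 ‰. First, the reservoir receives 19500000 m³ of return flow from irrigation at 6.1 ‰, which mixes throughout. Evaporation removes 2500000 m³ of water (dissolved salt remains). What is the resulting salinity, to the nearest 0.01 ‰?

After mixing: salt = 11,600,000×1.7 + 19,500,000×6.1 = 138,670,000; volume = 31,100,000 m³
After evaporation: salt unchanged = 138,670,000; volume = 31,100,000 − 2,500,000 = 28,600,000 m³
S = 138,670,000 / 28,600,000 = 4.8486 ‰

4.85 ‰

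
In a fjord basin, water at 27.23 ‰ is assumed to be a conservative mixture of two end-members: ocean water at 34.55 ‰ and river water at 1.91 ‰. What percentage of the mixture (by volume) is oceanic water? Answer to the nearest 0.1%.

77.6%

Let g be the oceanic fraction. Salt balance per unit volume:
g×34.55 + (1−g)×1.91 = 27.23
g = (27.23 − 1.91) / (34.55 − 1.91) = 25.32/32.64 = 0.7757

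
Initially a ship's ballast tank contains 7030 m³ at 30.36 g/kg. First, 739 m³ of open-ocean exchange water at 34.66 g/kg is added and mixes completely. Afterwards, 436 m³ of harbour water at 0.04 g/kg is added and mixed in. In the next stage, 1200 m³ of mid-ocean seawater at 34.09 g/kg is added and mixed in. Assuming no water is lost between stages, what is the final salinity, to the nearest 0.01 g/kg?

29.77 g/kg

Salt balance:
Initial salt = 7,030×30.36 = 213,430.8
After stage 1: salt = 213,430.8 + 739×34.66 = 239,044.54; volume = 7,769 m³; S = 30.769 g/kg
After stage 2: salt = 239,044.54 + 436×0.04 = 239,061.98; volume = 8,205 m³; S = 29.136 g/kg
After stage 3: salt = 239,061.98 + 1,200×34.09 = 279,969.98; volume = 9,405 m³
S = 279,969.98 / 9,405 = 29.7682 g/kg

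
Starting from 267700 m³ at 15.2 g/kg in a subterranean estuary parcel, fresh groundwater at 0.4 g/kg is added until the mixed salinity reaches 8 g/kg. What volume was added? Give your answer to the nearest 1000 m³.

Salt balance: 267,700×15.2 + V×0.4 = (267,700+V)×8
4,069,040 + 0.4V = 2,141,600 + 8V
1,927,440 = 7.6V
V = 253,610.53 m³

254000 m³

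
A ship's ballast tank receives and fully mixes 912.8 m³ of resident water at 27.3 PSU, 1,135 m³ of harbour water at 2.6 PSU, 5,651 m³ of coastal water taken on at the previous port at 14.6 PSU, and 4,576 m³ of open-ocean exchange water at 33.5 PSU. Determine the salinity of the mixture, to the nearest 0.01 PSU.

By conservation of dissolved salt,
salt = 912.8×27.3 + 1,135×2.6 + 5,651×14.6 + 4,576×33.5 = 24,919.44 + 2,951 + 82,504.6 + 153,296 = 263,671.04
volume = 912.8 + 1,135 + 5,651 + 4,576 = 12,274.8 m³
S = 263,671.04 / 12,274.8 = 21.4807 PSU

21.48 PSU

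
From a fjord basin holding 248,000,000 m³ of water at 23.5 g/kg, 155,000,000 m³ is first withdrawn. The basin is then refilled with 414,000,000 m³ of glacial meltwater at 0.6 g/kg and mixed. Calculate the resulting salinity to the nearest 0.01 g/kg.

4.80 g/kg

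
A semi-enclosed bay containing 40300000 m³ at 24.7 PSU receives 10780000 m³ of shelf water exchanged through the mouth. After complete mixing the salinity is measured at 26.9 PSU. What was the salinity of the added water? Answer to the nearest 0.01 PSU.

Salt balance: 40,300,000×24.7 + 10,780,000×S = 51,080,000×26.9
995,410,000 + 10,780,000·S = 1,374,052,000
S = (1,374,052,000 − 995,410,000) / 10,780,000 = 35.1245 PSU

35.12 PSU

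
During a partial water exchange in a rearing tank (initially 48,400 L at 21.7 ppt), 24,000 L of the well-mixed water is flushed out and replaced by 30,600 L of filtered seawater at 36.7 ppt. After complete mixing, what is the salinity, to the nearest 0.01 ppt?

30.05 ppt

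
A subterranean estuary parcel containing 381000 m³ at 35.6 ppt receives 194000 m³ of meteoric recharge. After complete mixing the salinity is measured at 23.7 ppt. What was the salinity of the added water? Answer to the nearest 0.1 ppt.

Salt balance: 381,000×35.6 + 194,000×S = 575,000×23.7
13,563,600 + 194,000·S = 13,627,500
S = (13,627,500 − 13,563,600) / 194,000 = 0.3294 ppt

0.3 ppt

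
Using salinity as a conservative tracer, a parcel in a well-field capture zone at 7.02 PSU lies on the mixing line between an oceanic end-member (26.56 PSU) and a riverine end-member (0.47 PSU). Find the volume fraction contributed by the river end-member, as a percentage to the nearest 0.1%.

74.9%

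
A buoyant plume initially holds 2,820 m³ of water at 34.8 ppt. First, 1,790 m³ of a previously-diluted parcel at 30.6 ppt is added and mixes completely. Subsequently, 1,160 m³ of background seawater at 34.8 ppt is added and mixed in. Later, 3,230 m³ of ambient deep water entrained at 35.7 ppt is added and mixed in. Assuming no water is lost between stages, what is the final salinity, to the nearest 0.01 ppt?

Salt balance:
Initial salt = 2,820×34.8 = 98,136
After stage 1: salt = 98,136 + 1,790×30.6 = 152,910; volume = 4,610 m³; S = 33.169 ppt
After stage 2: salt = 152,910 + 1,160×34.8 = 193,278; volume = 5,770 m³; S = 33.497 ppt
After stage 3: salt = 193,278 + 3,230×35.7 = 308,589; volume = 9,000 m³
S = 308,589 / 9,000 = 34.2877 ppt

34.29 ppt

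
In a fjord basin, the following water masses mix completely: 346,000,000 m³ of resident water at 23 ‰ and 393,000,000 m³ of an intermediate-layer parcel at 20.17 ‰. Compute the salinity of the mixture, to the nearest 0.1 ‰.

21.5 ‰

By conservation of dissolved salt,
salt = 346,000,000×23 + 393,000,000×20.17 = 7,958,000,000 + 7,926,810,000 = 15,884,810,000
volume = 346,000,000 + 393,000,000 = 739,000,000 m³
S = 15,884,810,000 / 739,000,000 = 21.495 ‰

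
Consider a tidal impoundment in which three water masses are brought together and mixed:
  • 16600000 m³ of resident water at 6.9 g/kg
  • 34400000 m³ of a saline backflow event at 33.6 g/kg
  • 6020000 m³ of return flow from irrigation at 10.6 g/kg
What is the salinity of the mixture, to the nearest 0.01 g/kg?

23.40 g/kg

Weighted by volume,
salt = 16,600,000×6.9 + 34,400,000×33.6 + 6,020,000×10.6 = 114,540,000 + 1,155,840,000 + 63,812,000 = 1,334,192,000
volume = 16,600,000 + 34,400,000 + 6,020,000 = 57,020,000 m³
S = 1,334,192,000 / 57,020,000 = 23.3987 g/kg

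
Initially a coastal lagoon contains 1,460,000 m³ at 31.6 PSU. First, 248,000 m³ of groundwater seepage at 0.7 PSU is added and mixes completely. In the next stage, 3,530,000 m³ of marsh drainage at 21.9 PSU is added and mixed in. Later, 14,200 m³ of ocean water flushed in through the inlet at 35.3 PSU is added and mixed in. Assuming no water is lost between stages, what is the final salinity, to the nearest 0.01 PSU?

Salt balance:
Initial salt = 1,460,000×31.6 = 46,136,000
After stage 1: salt = 46,136,000 + 248,000×0.7 = 46,309,600; volume = 1,708,000 m³; S = 27.113 PSU
After stage 2: salt = 46,309,600 + 3,530,000×21.9 = 123,616,600; volume = 5,238,000 m³; S = 23.6 PSU
After stage 3: salt = 123,616,600 + 14,200×35.3 = 124,117,860; volume = 5,252,200 m³
S = 124,117,860 / 5,252,200 = 23.6316 PSU

23.63 PSU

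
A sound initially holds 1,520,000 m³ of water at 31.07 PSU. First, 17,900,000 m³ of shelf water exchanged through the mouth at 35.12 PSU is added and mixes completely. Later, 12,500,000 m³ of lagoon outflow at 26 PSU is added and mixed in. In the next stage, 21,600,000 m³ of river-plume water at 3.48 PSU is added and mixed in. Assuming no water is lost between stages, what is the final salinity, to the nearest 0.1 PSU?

20.1 PSU

Conserving salt mass:
Initial salt = 1,520,000×31.07 = 47,226,400
After stage 1: salt = 47,226,400 + 17,900,000×35.12 = 675,874,400; volume = 19,420,000 m³; S = 34.803 PSU
After stage 2: salt = 675,874,400 + 12,500,000×26 = 1,000,874,400; volume = 31,920,000 m³; S = 31.356 PSU
After stage 3: salt = 1,000,874,400 + 21,600,000×3.48 = 1,076,042,400; volume = 53,520,000 m³
S = 1,076,042,400 / 53,520,000 = 20.1054 PSU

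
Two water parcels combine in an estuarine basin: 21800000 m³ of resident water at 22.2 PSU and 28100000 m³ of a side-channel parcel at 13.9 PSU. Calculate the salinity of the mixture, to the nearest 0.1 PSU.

17.5 PSU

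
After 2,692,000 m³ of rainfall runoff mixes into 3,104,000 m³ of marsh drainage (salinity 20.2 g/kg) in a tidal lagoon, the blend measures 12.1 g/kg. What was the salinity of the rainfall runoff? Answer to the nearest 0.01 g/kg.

2.76 g/kg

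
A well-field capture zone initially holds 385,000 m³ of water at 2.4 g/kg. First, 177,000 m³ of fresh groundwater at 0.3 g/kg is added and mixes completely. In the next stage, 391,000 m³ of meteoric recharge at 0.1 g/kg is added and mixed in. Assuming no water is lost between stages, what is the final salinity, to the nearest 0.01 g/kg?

1.07 g/kg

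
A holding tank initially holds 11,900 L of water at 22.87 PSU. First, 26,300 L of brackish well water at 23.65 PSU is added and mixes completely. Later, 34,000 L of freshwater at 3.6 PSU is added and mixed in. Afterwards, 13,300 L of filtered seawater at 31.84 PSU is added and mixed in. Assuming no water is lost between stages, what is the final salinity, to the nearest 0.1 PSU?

16.8 PSU

Mass of salt is conserved:
Initial salt = 11,900×22.87 = 272,153
After stage 1: salt = 272,153 + 26,300×23.65 = 894,148; volume = 38,200 L; S = 23.407 PSU
After stage 2: salt = 894,148 + 34,000×3.6 = 1,016,548; volume = 72,200 L; S = 14.08 PSU
After stage 3: salt = 1,016,548 + 13,300×31.84 = 1,440,020; volume = 85,500 L
S = 1,440,020 / 85,500 = 16.8423 PSU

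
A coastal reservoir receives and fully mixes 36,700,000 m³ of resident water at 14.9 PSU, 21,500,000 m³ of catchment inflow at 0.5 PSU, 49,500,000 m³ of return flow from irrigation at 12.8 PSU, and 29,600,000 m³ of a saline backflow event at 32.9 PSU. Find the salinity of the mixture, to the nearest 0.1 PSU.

15.8 PSU

Mass of salt is conserved:
salt = 36,700,000×14.9 + 21,500,000×0.5 + 49,500,000×12.8 + 29,600,000×32.9 = 546,830,000 + 10,750,000 + 633,600,000 + 973,840,000 = 2,165,020,000
volume = 36,700,000 + 21,500,000 + 49,500,000 + 29,600,000 = 137,300,000 m³
S = 2,165,020,000 / 137,300,000 = 15.769 PSU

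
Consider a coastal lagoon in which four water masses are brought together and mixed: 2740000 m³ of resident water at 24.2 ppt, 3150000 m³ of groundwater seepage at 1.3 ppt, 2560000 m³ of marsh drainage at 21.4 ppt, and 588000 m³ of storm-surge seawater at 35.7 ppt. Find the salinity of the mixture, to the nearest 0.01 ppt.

16.17 ppt

Conserving salt mass:
salt = 2,740,000×24.2 + 3,150,000×1.3 + 2,560,000×21.4 + 588,000×35.7 = 66,308,000 + 4,095,000 + 54,784,000 + 20,991,600 = 146,178,600
volume = 2,740,000 + 3,150,000 + 2,560,000 + 588,000 = 9,038,000 m³
S = 146,178,600 / 9,038,000 = 16.1738 ppt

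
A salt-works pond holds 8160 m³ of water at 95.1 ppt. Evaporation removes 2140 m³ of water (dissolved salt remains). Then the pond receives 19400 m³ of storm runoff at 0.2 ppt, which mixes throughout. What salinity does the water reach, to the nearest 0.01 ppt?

30.68 ppt

After evaporation: salt = 8,160×95.1 = 776,016; volume = 8,160 − 2,140 = 6,020 m³
After mixing: salt = 776,016 + 19,400×0.2 = 779,896; volume = 6,020 + 19,400 = 25,420 m³
S = 779,896 / 25,420 = 30.6804 ppt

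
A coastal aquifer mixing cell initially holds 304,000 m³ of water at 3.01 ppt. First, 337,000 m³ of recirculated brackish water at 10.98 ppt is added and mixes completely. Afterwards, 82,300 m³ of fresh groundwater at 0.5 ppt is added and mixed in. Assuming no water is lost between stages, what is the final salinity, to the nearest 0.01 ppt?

6.44 ppt

Total salt / total volume:
Initial salt = 304,000×3.01 = 915,040
After stage 1: salt = 915,040 + 337,000×10.98 = 4,615,300; volume = 641,000 m³; S = 7.2 ppt
After stage 2: salt = 4,615,300 + 82,300×0.5 = 4,656,450; volume = 723,300 m³
S = 4,656,450 / 723,300 = 6.4378 ppt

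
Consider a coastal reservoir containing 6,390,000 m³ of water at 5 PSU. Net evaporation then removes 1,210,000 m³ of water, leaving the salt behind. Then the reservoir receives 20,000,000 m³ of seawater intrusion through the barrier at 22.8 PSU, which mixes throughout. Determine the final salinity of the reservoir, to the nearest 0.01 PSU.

After evaporation: salt = 6,390,000×5 = 31,950,000; volume = 6,390,000 − 1,210,000 = 5,180,000 m³
After mixing: salt = 31,950,000 + 20,000,000×22.8 = 487,950,000; volume = 5,180,000 + 20,000,000 = 25,180,000 m³
S = 487,950,000 / 25,180,000 = 19.3785 PSU

19.38 PSU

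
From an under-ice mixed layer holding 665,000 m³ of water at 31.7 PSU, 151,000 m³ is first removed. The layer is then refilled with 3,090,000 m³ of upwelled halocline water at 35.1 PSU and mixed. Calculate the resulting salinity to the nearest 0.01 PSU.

34.62 PSU

Remaining after removal: 514,000 m³ at 31.7 PSU (salt = 16,293,800)
After addition: salt = 16,293,800 + 3,090,000×35.1 = 124,752,800; volume = 3,604,000 m³
S = 124,752,800 / 3,604,000 = 34.6151 PSU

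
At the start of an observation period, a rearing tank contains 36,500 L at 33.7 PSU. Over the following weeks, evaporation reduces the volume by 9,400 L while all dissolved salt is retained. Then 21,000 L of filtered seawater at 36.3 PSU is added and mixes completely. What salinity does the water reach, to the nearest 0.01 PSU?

41.42 PSU

After evaporation: salt = 36,500×33.7 = 1,230,050; volume = 36,500 − 9,400 = 27,100 L
After mixing: salt = 1,230,050 + 21,000×36.3 = 1,992,350; volume = 27,100 + 21,000 = 48,100 L
S = 1,992,350 / 48,100 = 41.421 PSU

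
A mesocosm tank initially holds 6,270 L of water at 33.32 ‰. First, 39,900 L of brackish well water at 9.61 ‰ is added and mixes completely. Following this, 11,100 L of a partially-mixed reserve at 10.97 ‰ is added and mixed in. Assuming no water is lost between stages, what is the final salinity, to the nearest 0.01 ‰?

Conserving salt mass:
Initial salt = 6,270×33.32 = 208,916.4
After stage 1: salt = 208,916.4 + 39,900×9.61 = 592,355.4; volume = 46,170 L; S = 12.83 ‰
After stage 2: salt = 592,355.4 + 11,100×10.97 = 714,122.4; volume = 57,270 L
S = 714,122.4 / 57,270 = 12.4694 ‰

12.47 ‰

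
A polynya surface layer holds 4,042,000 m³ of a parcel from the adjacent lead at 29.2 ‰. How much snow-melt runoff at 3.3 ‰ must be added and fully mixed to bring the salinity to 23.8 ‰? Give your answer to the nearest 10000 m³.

Salt balance: 4,042,000×29.2 + V×3.3 = (4,042,000+V)×23.8
118,026,400 + 3.3V = 96,199,600 + 23.8V
21,826,800 = 20.5V
V = 1,064,721.95 m³

1060000 m³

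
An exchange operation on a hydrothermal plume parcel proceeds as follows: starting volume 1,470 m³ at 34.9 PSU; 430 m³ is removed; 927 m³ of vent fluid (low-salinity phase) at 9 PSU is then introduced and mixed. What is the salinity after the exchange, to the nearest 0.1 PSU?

22.7 PSU

Remaining after removal: 1,040 m³ at 34.9 PSU (salt = 36,296)
After addition: salt = 36,296 + 927×9 = 44,639; volume = 1,967 m³
S = 44,639 / 1,967 = 22.694 PSU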